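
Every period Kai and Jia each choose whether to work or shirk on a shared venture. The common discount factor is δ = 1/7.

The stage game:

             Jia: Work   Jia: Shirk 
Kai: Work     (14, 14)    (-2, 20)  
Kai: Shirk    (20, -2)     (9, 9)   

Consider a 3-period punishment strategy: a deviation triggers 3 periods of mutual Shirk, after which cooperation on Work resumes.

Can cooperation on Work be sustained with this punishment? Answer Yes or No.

No

IC: δ+…+δ^3 ≥ (20−14)/(14−9) = 6/5.
At δ = 1/7: partial sum = 0.1662 < 1.2000. Cooperation not sustainable.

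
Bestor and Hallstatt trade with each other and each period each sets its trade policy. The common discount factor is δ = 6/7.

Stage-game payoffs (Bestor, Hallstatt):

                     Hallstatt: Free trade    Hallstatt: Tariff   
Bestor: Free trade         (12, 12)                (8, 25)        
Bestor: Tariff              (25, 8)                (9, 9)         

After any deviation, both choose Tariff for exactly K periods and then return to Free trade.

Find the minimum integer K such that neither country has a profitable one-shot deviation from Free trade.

Need Σ_{k=1}^{K} δ^k ≥ (25−12)/(12−9) = 4.3333 at δ = 6/7.
At K = 8 the sum is 4.2519 < 4.3333; at K = 9 it is 4.5016 ≥ 4.3333.
So the minimum punishment length is K = 9.

9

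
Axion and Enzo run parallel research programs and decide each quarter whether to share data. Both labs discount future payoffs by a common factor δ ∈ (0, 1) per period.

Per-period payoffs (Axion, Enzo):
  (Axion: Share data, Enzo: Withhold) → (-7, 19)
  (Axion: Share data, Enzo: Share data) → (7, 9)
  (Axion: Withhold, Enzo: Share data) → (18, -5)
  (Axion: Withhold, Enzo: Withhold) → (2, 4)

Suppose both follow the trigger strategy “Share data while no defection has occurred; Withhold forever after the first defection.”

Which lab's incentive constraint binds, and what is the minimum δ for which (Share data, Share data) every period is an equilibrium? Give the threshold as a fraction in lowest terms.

Axion: cooperation gives 7 each period; deviation gives 18 once then 2 forever.
  7/(1−δ) ≥ 18 + 2δ/(1−δ) ⇒ δ ≥ 11/16.
Enzo: cooperation gives 9 each period; deviation gives 19 once then 4 forever.
  δ ≥ 10/15 = 2/3.
Both must hold, so the binding constraint is Axion's: δ ≥ 11/16.

Axion; δ ≥ 11/16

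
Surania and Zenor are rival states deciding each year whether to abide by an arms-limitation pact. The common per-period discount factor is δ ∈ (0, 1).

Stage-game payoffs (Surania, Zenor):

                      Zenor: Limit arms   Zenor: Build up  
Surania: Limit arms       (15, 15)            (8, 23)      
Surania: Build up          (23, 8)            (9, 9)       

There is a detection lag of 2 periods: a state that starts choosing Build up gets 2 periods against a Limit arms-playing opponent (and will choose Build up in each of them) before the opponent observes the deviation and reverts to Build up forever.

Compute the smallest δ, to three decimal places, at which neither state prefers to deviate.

0.756

Deviating for the 2 undetected periods gains 23−15 = 8 per period over cooperation, then loses 15−9 = 6 per period forever once punishment starts.
Gain: 8(1 + δ + … + δ^1); loss: 6·δ^2/(1−δ).
No profitable deviation ⇔ 8(1−δ^2) ≤ 6·δ^2, i.e. δ^2 ≥ 8/(8+6) = 4/7.
Hence δ ≥ (4/7)^(1/2) ≈ 0.756.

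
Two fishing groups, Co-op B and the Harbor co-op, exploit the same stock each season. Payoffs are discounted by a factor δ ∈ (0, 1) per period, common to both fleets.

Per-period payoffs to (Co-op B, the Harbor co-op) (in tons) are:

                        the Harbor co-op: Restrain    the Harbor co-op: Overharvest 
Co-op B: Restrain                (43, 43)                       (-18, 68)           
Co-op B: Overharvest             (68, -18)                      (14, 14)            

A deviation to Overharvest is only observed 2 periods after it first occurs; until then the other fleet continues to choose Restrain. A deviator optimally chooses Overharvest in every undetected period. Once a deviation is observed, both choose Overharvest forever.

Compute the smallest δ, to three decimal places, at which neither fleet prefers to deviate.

Deviating for the 2 undetected periods gains 68−43 = 25 per period over cooperation, then loses 43−14 = 29 per period forever once punishment starts.
Gain: 25(1 + δ + … + δ^1); loss: 29·δ^2/(1−δ).
No profitable deviation ⇔ 25(1−δ^2) ≤ 29·δ^2, i.e. δ^2 ≥ 25/(25+29) = 25/54.
Hence δ ≥ (25/54)^(1/2) ≈ 0.680.

0.680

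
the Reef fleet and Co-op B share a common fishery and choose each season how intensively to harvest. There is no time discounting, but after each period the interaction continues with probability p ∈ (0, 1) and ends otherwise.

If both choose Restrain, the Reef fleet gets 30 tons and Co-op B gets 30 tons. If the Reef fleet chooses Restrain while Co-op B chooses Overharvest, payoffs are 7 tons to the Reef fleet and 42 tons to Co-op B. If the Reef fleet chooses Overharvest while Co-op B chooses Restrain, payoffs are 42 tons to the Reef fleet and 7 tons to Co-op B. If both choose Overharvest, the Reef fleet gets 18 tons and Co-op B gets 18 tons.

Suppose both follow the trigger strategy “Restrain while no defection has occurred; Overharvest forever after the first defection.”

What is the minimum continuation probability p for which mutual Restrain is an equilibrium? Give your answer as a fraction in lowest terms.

Expected cooperation value is 30 + p·30 + p²·30 + … = 30/(1−p); deviation gives 42 + p·18/(1−p).
30 ≥ 42(1−p) + 18p ⇒ 24p ≥ 12 ⇒ p ≥ 12/24 = 1/2.

1/2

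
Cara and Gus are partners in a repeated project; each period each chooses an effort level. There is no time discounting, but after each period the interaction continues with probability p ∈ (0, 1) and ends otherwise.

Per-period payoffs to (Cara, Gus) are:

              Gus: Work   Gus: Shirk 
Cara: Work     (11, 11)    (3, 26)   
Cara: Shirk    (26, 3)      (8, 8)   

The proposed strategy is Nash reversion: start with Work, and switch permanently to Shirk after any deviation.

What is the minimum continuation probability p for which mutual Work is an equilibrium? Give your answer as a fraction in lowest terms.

Expected cooperation value is 11 + p·11 + p²·11 + … = 11/(1−p); deviation gives 26 + p·8/(1−p).
11 ≥ 26(1−p) + 8p ⇒ 18p ≥ 15 ⇒ p ≥ 15/18 = 5/6.

5/6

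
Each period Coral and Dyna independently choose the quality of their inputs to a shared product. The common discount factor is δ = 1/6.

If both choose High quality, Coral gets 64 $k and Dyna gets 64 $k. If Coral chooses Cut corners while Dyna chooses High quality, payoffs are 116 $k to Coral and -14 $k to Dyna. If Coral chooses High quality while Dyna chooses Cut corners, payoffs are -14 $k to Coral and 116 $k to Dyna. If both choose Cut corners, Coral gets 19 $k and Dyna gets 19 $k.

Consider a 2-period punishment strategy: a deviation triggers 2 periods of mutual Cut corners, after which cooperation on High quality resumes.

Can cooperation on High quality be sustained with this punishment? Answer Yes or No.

No

IC: δ+…+δ^2 ≥ (116−64)/(64−19) = 52/45.
At δ = 1/6: partial sum = 0.1944 < 1.1556. Cooperation not sustainable.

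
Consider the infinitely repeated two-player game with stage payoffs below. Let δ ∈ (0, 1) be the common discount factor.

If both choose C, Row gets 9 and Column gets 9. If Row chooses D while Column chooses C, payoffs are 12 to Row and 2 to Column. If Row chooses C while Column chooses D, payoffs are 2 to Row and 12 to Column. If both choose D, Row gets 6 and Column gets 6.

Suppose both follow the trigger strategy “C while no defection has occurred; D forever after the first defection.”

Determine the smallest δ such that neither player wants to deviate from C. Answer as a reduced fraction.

1/2

Cooperation forever yields 9 each period: 9/(1−δ).
Deviating yields 12 once, then 6 forever: 12 + 6δ/(1−δ).
No profitable deviation requires 9/(1−δ) ≥ 12 + 6δ/(1−δ).
Multiplying by (1−δ): 9 ≥ 12(1−δ) + 6δ = 12 − 6δ.
So 6δ ≥ 3, i.e. δ ≥ 3/6 = 1/2.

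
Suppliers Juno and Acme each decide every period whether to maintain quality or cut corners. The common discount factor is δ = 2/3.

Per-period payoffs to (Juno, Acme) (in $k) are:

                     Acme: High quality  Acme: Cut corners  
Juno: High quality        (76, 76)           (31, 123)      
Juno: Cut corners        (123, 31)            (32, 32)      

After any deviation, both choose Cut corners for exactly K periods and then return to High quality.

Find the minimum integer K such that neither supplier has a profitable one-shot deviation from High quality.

2

Need Σ_{k=1}^{K} δ^k ≥ (123−76)/(76−32) = 1.0682 at δ = 2/3.
At K = 1 the sum is 0.6667 < 1.0682; at K = 2 it is 1.1111 ≥ 1.0682.
So the minimum punishment length is K = 2.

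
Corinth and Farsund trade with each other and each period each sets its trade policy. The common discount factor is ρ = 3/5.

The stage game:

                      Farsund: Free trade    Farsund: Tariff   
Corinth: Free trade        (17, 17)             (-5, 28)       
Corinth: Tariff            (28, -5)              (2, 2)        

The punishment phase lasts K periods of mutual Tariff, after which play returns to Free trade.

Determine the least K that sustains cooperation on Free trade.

IC: ρ(1−ρ^K)/(1−ρ) ≥ (28−17)/(17−2) = 11/15.
With ρ = 3/5: need 1 − ρ^K ≥ 11/15·(1−3/5)/(3/5), i.e. ρ^K ≤ 0.5111.
Since (3/5)^1 = 0.6000 and (3/5)^2 = 0.3600, the smallest such K is 2.

2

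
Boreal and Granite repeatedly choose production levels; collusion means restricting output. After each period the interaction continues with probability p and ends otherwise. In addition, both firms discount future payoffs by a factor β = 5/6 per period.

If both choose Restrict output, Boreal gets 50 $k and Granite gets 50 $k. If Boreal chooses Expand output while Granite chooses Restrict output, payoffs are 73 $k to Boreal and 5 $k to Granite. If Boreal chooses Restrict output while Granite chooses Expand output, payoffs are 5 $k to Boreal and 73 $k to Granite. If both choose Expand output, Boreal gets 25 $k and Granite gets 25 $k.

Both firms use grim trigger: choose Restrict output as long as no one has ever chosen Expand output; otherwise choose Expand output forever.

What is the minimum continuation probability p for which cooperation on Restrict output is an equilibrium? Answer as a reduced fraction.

Expected continuation weight on next period's payoff is β·p = 5/6·p, which plays the role of the discount factor.
Cooperation requires 5/6·p ≥ (73−50)/(73−25) = 23/48, hence p ≥ 23/40.

23/40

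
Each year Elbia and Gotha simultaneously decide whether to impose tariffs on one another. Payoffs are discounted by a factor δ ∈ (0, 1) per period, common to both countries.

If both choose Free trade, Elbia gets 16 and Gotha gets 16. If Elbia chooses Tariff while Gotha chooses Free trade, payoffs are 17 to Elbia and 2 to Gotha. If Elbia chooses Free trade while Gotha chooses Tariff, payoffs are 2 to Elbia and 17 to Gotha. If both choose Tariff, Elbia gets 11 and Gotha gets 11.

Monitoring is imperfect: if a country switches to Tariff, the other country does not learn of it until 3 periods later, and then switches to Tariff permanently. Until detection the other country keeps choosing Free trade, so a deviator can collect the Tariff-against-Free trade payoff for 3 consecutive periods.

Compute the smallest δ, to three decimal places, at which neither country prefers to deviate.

The best deviation is to choose Tariff for all 3 undetected periods, earning 17 each, then 11 forever once detected.
Deviation value: 17(1−δ^3)/(1−δ) + 11δ^3/(1−δ); cooperation value: 16/(1−δ).
IC: 16 ≥ 17(1−δ^3) + 11δ^3 = 17 − 6δ^3.
So δ^3 ≥ 1/6, giving δ ≥ (1/6)^(1/3) ≈ 0.550.

0.550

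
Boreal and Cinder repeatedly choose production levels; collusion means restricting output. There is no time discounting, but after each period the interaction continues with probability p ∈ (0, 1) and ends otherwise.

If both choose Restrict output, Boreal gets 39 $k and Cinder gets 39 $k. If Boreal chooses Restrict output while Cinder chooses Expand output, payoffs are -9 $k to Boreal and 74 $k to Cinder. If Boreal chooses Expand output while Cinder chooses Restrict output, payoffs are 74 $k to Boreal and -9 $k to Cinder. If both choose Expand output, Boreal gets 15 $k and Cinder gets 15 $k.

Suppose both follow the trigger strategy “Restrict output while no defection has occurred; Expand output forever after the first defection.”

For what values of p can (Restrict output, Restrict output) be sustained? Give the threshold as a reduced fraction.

With no time discounting, the continuation probability p plays the role of the discount factor.
Grim-trigger IC: 39/(1−p) ≥ 74 + 15p/(1−p) ⇒ p ≥ (74−39)/(74−15) = 35/59.

35/59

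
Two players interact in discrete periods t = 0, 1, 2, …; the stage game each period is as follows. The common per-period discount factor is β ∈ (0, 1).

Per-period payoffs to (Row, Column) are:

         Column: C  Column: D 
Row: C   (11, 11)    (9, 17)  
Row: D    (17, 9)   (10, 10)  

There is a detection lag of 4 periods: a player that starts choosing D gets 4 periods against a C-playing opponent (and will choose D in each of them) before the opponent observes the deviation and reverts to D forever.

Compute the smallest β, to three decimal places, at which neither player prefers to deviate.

Deviating for the 4 undetected periods gains 17−11 = 6 per period over cooperation, then loses 11−10 = 1 per period forever once punishment starts.
Gain: 6(1 + β + … + β^3); loss: 1·β^4/(1−β).
No profitable deviation ⇔ 6(1−β^4) ≤ 1·β^4, i.e. β^4 ≥ 6/(6+1) = 6/7.
Hence β ≥ (6/7)^(1/4) ≈ 0.962.

0.962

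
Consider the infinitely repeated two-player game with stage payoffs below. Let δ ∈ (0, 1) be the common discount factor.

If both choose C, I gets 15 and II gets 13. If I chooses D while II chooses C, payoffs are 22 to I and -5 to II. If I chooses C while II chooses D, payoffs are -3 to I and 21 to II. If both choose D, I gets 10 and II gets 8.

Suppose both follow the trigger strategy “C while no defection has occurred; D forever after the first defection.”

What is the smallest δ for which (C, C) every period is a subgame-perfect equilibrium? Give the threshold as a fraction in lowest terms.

8/13

For I: deviation gain 22−15 = 7, per-period punishment loss 15−10 = 5. IC gives δ ≥ 7/12.
For II: gain 8, loss 5 per period, so δ ≥ 8/13.
The tighter constraint is II's, so cooperation needs δ ≥ 8/13.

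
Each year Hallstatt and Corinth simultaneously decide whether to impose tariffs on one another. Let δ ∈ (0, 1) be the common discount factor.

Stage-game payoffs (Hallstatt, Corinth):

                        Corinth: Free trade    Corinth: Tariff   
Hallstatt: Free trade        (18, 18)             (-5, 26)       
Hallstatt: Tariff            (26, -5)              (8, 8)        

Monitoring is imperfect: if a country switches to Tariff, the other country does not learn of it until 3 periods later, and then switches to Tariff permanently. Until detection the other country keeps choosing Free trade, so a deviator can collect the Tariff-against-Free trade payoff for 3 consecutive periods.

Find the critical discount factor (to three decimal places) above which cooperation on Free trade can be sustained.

The best deviation is to choose Tariff for all 3 undetected periods, earning 26 each, then 8 forever once detected.
Deviation value: 26(1−δ^3)/(1−δ) + 8δ^3/(1−δ); cooperation value: 18/(1−δ).
IC: 18 ≥ 26(1−δ^3) + 8δ^3 = 26 − 18δ^3.
So δ^3 ≥ 8/18 = 4/9, giving δ ≥ (4/9)^(1/3) ≈ 0.763.

0.763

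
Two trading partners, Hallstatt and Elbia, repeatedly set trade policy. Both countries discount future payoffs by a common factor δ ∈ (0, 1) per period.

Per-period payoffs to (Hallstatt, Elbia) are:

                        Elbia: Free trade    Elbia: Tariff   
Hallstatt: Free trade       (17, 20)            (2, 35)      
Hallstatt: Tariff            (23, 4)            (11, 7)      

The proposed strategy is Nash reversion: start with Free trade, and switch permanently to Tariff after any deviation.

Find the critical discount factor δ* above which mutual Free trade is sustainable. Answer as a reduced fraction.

15/28

Hallstatt's threshold: (23−17)/(23−11) = 1/2.
Elbia's threshold: (35−20)/(35−7) = 15/28.
1/2 < 15/28, so Elbia binds and δ* = 15/28.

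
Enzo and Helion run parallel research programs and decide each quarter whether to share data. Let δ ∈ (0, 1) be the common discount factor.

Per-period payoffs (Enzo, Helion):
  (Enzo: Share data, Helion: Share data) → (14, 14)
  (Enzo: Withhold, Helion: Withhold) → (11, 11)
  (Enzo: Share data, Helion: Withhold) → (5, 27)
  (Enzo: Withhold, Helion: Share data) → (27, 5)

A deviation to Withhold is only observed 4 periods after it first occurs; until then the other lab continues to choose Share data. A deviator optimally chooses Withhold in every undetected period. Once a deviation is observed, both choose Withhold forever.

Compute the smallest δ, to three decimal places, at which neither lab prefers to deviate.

A deviator earns 27 for 4 periods, then 11 forever; cooperating earns 14 forever. Multiplying the IC by (1−δ):
14 ≥ 27(1−δ^4) + 11δ^4, so 16·δ^4 ≥ 13 and δ^4 ≥ 13/16.
δ ≥ (13/16)^(1/4) ≈ 0.949.

0.949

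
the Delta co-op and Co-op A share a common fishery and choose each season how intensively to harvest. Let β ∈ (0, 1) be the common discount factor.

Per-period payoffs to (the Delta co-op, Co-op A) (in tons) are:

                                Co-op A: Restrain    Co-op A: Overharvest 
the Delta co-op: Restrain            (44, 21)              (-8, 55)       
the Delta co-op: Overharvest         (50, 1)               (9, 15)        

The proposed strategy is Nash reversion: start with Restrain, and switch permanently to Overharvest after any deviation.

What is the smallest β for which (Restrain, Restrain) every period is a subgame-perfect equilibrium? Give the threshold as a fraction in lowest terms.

the Delta co-op: cooperation gives 44 each period; deviation gives 50 once then 9 forever.
  44/(1−β) ≥ 50 + 9β/(1−β) ⇒ β ≥ 6/41.
Co-op A: cooperation gives 21 each period; deviation gives 55 once then 15 forever.
  β ≥ 34/40 = 17/20.
Both must hold, so the binding constraint is Co-op A's: β ≥ 17/20.

17/20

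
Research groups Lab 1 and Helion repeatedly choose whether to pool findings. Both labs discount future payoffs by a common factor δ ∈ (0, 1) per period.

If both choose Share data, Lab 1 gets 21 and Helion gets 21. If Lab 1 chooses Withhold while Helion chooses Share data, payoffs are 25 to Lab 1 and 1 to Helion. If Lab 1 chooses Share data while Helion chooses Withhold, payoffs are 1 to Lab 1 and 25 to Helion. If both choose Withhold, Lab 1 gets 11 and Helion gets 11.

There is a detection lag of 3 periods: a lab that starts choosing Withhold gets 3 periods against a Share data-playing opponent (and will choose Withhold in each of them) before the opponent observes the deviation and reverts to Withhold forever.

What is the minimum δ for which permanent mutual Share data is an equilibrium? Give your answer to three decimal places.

0.659

Deviating for the 3 undetected periods gains 25−21 = 4 per period over cooperation, then loses 21−11 = 10 per period forever once punishment starts.
Gain: 4(1 + δ + … + δ^2); loss: 10·δ^3/(1−δ).
No profitable deviation ⇔ 4(1−δ^3) ≤ 10·δ^3, i.e. δ^3 ≥ 4/(4+10) = 2/7.
Hence δ ≥ (2/7)^(1/3) ≈ 0.659.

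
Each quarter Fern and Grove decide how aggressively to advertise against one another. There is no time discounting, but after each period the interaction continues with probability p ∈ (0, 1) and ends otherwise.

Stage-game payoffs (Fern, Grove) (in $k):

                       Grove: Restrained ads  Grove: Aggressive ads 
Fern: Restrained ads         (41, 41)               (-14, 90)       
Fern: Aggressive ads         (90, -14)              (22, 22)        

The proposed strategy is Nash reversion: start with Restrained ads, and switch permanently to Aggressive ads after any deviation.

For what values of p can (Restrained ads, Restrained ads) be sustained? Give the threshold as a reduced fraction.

49/68

With no time discounting, the continuation probability p plays the role of the discount factor.
Grim-trigger IC: 41/(1−p) ≥ 90 + 22p/(1−p) ⇒ p ≥ (90−41)/(90−22) = 49/68.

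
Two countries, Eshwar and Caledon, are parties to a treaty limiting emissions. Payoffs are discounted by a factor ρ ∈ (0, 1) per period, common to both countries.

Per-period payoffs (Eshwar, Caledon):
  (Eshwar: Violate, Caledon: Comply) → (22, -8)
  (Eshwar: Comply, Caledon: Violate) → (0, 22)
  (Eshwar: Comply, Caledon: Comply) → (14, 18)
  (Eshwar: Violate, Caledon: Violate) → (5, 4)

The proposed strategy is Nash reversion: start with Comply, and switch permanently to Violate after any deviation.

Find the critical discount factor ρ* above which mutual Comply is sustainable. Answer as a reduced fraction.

For Eshwar: deviation gain 22−14 = 8, per-period punishment loss 14−5 = 9. IC gives ρ ≥ 8/17.
For Caledon: gain 4, loss 14 per period, so ρ ≥ 4/18 = 2/9.
The tighter constraint is Eshwar's, so cooperation needs ρ ≥ 8/17.

8/17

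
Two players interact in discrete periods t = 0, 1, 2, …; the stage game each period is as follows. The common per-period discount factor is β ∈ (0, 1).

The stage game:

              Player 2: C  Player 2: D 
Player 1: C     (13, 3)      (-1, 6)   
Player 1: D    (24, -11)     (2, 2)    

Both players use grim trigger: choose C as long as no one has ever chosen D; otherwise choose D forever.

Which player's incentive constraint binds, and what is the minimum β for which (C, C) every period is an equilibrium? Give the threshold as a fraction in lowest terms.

Player 2; β ≥ 3/4

Player 1's threshold: (24−13)/(24−2) = 1/2.
Player 2's threshold: (6−3)/(6−2) = 3/4.
1/2 < 3/4, so Player 2 binds and β* = 3/4.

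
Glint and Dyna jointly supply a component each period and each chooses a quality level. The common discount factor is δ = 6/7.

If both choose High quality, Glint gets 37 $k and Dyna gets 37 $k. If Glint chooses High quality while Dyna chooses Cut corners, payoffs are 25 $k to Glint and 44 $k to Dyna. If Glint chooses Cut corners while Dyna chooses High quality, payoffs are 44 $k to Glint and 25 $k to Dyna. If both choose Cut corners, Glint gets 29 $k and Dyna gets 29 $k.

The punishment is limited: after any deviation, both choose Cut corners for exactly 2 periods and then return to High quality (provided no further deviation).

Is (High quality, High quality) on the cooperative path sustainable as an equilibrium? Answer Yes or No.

A one-shot deviation gives 44 now, then 29 for 2 periods, then back to 37.
Gain from deviating: (44−37) today; loss: (37−29) in each of the next 2 periods.
No-deviation condition: (37−29)(δ+…+δ^2) ≥ 44−37, i.e. δ+…+δ^2 ≥ 7/8.
At δ = 6/7: δ+…+δ^2 = 1.5918 ≥ 0.8750.
So cooperation is sustainable.

Yes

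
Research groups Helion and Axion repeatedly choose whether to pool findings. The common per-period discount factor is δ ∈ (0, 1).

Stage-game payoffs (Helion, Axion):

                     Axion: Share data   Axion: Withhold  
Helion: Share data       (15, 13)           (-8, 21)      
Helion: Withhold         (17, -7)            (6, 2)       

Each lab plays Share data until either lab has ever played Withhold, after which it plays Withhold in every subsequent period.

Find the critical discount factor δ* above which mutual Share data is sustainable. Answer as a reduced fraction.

For Helion: deviation gain 17−15 = 2, per-period punishment loss 15−6 = 9. IC gives δ ≥ 2/11.
For Axion: gain 8, loss 11 per period, so δ ≥ 8/19.
The tighter constraint is Axion's, so cooperation needs δ ≥ 8/19.

8/19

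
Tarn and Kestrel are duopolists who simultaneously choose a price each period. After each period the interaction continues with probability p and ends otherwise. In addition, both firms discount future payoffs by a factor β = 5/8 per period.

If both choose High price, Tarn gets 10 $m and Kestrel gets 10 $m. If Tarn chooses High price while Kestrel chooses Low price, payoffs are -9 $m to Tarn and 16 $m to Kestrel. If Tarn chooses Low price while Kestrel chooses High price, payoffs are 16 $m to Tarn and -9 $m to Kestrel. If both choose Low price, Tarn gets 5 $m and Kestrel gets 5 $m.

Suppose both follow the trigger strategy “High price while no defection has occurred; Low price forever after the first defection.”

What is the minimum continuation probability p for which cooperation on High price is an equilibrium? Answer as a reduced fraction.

With continuation probability p and discount β, the effective per-period discount factor is βp.
Grim-trigger IC: βp ≥ (16−10)/(16−5) = 6/11.
So p ≥ (6/11)/(5/8) = 48/55.

48/55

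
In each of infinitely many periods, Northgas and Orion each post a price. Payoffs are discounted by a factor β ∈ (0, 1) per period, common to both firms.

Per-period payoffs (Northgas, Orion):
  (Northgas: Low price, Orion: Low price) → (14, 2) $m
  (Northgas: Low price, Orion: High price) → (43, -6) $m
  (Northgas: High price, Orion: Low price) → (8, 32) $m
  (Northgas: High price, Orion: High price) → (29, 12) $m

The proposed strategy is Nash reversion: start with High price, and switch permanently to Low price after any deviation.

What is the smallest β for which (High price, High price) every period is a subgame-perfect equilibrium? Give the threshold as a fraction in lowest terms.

For Northgas: deviation gain 43−29 = 14, per-period punishment loss 29−14 = 15. IC gives β ≥ 14/29.
For Orion: gain 20, loss 10 per period, so β ≥ 20/30 = 2/3.
The tighter constraint is Orion's, so cooperation needs β ≥ 2/3.

2/3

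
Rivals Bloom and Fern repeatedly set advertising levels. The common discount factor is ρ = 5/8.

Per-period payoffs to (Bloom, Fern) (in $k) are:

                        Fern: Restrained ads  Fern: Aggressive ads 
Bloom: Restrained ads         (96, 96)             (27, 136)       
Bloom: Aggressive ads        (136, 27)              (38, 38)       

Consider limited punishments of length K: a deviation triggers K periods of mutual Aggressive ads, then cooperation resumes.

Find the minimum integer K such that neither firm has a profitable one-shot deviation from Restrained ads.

IC: ρ(1−ρ^K)/(1−ρ) ≥ (136−96)/(96−38) = 20/29.
With ρ = 5/8: need 1 − ρ^K ≥ 20/29·(1−5/8)/(5/8), i.e. ρ^K ≤ 0.5862.
Since (5/8)^1 = 0.6250 and (5/8)^2 = 0.3906, the smallest such K is 2.

2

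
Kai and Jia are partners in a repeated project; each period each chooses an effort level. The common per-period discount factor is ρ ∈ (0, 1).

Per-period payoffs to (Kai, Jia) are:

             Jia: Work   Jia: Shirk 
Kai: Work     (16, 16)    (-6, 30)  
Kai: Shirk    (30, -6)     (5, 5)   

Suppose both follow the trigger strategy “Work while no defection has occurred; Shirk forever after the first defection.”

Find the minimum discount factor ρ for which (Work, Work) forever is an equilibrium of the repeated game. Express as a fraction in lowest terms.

One-period gain from deviating is 30 − 16 = 14. The loss is 16 − 5 = 11 in every subsequent period, with present value 11·ρ/(1−ρ).
Deviation is unprofitable when 11·ρ/(1−ρ) ≥ 14, i.e. ρ/(1−ρ) ≥ 14/11.
Equivalently ρ ≥ 14/(14+11) = 14/25.

14/25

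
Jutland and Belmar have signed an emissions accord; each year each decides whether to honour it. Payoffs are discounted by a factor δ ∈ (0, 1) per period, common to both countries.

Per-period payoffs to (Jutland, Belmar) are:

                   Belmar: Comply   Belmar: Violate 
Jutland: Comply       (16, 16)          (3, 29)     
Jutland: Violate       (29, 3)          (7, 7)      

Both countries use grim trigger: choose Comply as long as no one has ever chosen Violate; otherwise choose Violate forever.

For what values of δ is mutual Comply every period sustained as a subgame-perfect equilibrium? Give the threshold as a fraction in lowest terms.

Cooperation forever yields 16 each period: 16/(1−δ).
Deviating yields 29 once, then 7 forever: 29 + 7δ/(1−δ).
No profitable deviation requires 16/(1−δ) ≥ 29 + 7δ/(1−δ).
Multiplying by (1−δ): 16 ≥ 29(1−δ) + 7δ = 29 − 22δ.
So 22δ ≥ 13, i.e. δ ≥ 13/22.

13/22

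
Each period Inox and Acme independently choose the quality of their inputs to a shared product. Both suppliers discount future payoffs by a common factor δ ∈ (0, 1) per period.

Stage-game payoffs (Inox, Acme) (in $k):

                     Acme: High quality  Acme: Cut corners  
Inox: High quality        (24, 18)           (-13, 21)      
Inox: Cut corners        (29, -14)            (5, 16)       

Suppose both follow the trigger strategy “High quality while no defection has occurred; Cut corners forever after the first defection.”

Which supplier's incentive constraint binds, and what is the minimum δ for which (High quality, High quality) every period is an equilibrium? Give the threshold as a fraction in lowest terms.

Inox: cooperation gives 24 each period; deviation gives 29 once then 5 forever.
  24/(1−δ) ≥ 29 + 5δ/(1−δ) ⇒ δ ≥ 5/24.
Acme: cooperation gives 18 each period; deviation gives 21 once then 16 forever.
  δ ≥ 3/5.
Both must hold, so the binding constraint is Acme's: δ ≥ 3/5.

Acme; δ ≥ 3/5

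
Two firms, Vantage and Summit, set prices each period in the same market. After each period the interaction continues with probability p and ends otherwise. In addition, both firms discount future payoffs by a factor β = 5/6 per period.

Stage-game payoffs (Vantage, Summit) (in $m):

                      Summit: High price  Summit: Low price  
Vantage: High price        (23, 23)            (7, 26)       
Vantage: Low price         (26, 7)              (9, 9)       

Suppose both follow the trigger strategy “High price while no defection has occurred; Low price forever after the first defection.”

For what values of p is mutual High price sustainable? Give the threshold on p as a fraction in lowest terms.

18/85

With continuation probability p and discount β, the effective per-period discount factor is βp.
Grim-trigger IC: βp ≥ (26−23)/(26−9) = 3/17.
So p ≥ (3/17)/(5/6) = 18/85.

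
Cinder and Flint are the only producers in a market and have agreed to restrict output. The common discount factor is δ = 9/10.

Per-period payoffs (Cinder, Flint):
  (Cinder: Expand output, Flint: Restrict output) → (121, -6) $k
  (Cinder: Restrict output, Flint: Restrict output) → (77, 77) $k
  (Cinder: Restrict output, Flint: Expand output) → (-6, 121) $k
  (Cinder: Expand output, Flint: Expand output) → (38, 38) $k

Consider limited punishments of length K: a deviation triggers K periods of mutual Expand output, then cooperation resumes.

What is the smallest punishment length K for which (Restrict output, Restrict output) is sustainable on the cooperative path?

IC: δ(1−δ^K)/(1−δ) ≥ (121−77)/(77−38) = 44/39.
With δ = 9/10: need 1 − δ^K ≥ 44/39·(1−9/10)/(9/10), i.e. δ^K ≤ 0.8746.
Since (9/10)^1 = 0.9000 and (9/10)^2 = 0.8100, the smallest such K is 2.

2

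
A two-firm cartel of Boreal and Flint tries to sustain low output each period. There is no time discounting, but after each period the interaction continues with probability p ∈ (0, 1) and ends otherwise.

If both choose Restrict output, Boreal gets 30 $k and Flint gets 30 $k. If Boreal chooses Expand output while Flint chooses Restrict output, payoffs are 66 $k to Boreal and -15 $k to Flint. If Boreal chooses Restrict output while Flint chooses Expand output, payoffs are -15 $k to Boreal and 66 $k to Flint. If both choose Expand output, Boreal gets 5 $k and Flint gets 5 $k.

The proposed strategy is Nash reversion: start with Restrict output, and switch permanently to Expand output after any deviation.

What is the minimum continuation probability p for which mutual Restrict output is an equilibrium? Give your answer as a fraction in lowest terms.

Expected cooperation value is 30 + p·30 + p²·30 + … = 30/(1−p); deviation gives 66 + p·5/(1−p).
30 ≥ 66(1−p) + 5p ⇒ 61p ≥ 36 ⇒ p ≥ 36/61.

36/61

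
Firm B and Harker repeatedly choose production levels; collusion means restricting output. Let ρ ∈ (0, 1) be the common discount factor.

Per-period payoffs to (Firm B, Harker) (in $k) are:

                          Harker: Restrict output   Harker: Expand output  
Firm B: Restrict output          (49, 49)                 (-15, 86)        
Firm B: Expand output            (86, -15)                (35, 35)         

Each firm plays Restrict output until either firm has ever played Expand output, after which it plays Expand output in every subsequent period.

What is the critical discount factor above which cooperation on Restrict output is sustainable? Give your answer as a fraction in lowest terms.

Under grim trigger the critical discount factor is (T−C)/(T−P) with T = 86, C = 49, P = 35.
ρ* = (86−49)/(86−35) = 37/51.

37/51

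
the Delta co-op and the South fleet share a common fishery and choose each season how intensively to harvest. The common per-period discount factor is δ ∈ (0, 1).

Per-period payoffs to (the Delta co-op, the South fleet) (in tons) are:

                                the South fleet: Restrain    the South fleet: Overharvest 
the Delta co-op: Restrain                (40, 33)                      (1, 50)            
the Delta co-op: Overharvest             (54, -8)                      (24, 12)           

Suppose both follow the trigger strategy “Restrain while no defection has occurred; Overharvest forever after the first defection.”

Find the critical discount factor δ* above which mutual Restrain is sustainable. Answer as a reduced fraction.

For the Delta co-op: deviation gain 54−40 = 14, per-period punishment loss 40−24 = 16. IC gives δ ≥ 14/30 = 7/15.
For the South fleet: gain 17, loss 21 per period, so δ ≥ 17/38.
The tighter constraint is the Delta co-op's, so cooperation needs δ ≥ 7/15.

7/15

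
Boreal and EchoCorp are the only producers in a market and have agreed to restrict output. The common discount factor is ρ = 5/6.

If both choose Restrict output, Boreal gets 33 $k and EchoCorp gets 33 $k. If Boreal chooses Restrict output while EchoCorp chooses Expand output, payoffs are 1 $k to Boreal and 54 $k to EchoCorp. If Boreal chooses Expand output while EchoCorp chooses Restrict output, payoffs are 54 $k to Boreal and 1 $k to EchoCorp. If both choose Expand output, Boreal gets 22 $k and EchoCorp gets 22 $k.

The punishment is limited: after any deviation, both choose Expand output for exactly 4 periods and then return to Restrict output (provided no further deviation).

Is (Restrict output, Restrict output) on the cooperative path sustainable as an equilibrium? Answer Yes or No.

Comparing payoff streams over the 5 periods until play realigns: cooperate → 33(1+ρ+…+ρ^4); deviate → 54 + 22(ρ+…+ρ^4).
Cooperation is sustained iff (33−22)(ρ+…+ρ^4) ≥ 54−33.
ρ+…+ρ^4 = 5/6·(1−(5/6)^4)/(1−5/6) = 2.5887, and (54−33)/(33−22) = 1.9091.
2.5887 ≥ 1.9091, so cooperation is sustainable.

Yes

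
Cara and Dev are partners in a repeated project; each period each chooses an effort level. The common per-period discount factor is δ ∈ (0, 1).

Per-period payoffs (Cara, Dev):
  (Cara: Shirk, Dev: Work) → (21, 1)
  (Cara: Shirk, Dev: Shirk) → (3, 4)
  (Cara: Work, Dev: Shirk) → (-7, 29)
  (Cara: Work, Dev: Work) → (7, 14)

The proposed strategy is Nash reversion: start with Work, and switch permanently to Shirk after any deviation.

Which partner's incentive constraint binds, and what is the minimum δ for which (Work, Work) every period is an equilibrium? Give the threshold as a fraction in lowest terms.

Cara: cooperation gives 7 each period; deviation gives 21 once then 3 forever.
  7/(1−δ) ≥ 21 + 3δ/(1−δ) ⇒ δ ≥ 14/18 = 7/9.
Dev: cooperation gives 14 each period; deviation gives 29 once then 4 forever.
  δ ≥ 15/25 = 3/5.
Both must hold, so the binding constraint is Cara's: δ ≥ 7/9.

Cara; δ ≥ 7/9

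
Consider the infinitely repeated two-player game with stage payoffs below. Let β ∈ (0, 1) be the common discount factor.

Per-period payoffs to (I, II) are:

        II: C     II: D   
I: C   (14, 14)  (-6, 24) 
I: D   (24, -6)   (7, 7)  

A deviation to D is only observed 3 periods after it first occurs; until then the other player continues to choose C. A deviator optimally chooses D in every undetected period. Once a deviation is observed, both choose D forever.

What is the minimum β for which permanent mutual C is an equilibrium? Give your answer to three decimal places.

0.838

The best deviation is to choose D for all 3 undetected periods, earning 24 each, then 7 forever once detected.
Deviation value: 24(1−β^3)/(1−β) + 7β^3/(1−β); cooperation value: 14/(1−β).
IC: 14 ≥ 24(1−β^3) + 7β^3 = 24 − 17β^3.
So β^3 ≥ 10/17, giving β ≥ (10/17)^(1/3) ≈ 0.838.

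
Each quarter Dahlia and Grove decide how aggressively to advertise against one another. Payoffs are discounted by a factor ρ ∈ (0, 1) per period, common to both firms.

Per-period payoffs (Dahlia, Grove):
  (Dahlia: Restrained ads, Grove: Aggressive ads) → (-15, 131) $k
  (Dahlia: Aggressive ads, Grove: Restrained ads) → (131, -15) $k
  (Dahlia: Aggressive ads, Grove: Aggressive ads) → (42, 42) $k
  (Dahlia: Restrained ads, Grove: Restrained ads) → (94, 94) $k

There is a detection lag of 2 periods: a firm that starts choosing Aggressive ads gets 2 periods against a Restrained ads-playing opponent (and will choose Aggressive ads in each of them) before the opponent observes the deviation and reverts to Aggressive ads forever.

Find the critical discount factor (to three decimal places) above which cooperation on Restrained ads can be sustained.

0.645

The best deviation is to choose Aggressive ads for all 2 undetected periods, earning 131 each, then 42 forever once detected.
Deviation value: 131(1−ρ^2)/(1−ρ) + 42ρ^2/(1−ρ); cooperation value: 94/(1−ρ).
IC: 94 ≥ 131(1−ρ^2) + 42ρ^2 = 131 − 89ρ^2.
So ρ^2 ≥ 37/89, giving ρ ≥ (37/89)^(1/2) ≈ 0.645.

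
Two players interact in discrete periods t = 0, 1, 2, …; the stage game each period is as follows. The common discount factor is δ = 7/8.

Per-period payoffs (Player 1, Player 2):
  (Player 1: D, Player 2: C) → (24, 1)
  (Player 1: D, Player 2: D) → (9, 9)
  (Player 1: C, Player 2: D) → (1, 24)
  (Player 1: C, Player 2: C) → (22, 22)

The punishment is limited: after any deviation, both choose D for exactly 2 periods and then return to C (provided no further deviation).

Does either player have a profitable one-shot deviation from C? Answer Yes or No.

Comparing payoff streams over the 3 periods until play realigns: cooperate → 22(1+δ+…+δ^2); deviate → 24 + 9(δ+…+δ^2).
Cooperation is sustained iff (22−9)(δ+…+δ^2) ≥ 24−22.
δ+…+δ^2 = 7/8·(1−(7/8)^2)/(1−7/8) = 1.6406, and (24−22)/(22−9) = 0.1538.
1.6406 ≥ 0.1538, so cooperation is sustainable.

No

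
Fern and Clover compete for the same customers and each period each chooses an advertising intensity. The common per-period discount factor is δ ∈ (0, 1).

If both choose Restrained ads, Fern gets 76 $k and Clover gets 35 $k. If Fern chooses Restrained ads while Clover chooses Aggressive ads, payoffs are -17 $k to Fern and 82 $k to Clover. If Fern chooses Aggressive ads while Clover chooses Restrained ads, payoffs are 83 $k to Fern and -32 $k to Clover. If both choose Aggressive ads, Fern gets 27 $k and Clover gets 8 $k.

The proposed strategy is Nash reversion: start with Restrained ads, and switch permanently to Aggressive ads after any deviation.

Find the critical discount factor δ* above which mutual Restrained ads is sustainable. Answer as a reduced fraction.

47/74

Fern: cooperation gives 76 each period; deviation gives 83 once then 27 forever.
  76/(1−δ) ≥ 83 + 27δ/(1−δ) ⇒ δ ≥ 7/56 = 1/8.
Clover: cooperation gives 35 each period; deviation gives 82 once then 8 forever.
  δ ≥ 47/74.
Both must hold, so the binding constraint is Clover's: δ ≥ 47/74.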